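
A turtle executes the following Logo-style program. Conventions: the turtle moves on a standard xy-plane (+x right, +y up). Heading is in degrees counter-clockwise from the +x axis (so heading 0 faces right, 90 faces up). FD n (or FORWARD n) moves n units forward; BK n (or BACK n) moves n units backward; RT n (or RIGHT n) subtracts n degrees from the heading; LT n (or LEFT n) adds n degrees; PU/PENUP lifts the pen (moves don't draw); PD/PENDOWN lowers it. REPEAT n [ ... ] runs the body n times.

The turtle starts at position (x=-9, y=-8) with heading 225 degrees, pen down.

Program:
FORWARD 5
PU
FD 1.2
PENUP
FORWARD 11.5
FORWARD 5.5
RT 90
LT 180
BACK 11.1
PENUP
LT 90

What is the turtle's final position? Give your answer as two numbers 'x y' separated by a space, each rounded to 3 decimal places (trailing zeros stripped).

Answer: -33.254 -16.556

Derivation:
Executing turtle program step by step:
Start: pos=(-9,-8), heading=225, pen down
FD 5: (-9,-8) -> (-12.536,-11.536) [heading=225, draw]
PU: pen up
FD 1.2: (-12.536,-11.536) -> (-13.384,-12.384) [heading=225, move]
PU: pen up
FD 11.5: (-13.384,-12.384) -> (-21.516,-20.516) [heading=225, move]
FD 5.5: (-21.516,-20.516) -> (-25.405,-24.405) [heading=225, move]
RT 90: heading 225 -> 135
LT 180: heading 135 -> 315
BK 11.1: (-25.405,-24.405) -> (-33.254,-16.556) [heading=315, move]
PU: pen up
LT 90: heading 315 -> 45
Final: pos=(-33.254,-16.556), heading=45, 1 segment(s) drawn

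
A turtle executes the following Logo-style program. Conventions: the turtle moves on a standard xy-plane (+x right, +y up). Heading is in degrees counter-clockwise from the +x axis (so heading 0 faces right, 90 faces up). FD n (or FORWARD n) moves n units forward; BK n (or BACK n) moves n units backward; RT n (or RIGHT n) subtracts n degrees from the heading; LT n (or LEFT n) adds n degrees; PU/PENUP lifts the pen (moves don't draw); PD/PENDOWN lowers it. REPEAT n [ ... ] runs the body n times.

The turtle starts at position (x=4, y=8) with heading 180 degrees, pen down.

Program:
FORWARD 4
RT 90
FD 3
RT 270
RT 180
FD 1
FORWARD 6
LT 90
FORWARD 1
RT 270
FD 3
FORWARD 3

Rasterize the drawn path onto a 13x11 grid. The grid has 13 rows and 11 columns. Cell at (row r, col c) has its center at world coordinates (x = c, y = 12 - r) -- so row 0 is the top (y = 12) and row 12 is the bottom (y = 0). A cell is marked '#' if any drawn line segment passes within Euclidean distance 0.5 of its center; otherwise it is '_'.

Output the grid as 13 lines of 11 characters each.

Segment 0: (4,8) -> (0,8)
Segment 1: (0,8) -> (0,11)
Segment 2: (0,11) -> (1,11)
Segment 3: (1,11) -> (7,11)
Segment 4: (7,11) -> (7,12)
Segment 5: (7,12) -> (4,12)
Segment 6: (4,12) -> (1,12)

Answer: _#######___
########___
#__________
#__________
#####______
___________
___________
___________
___________
___________
___________
___________
___________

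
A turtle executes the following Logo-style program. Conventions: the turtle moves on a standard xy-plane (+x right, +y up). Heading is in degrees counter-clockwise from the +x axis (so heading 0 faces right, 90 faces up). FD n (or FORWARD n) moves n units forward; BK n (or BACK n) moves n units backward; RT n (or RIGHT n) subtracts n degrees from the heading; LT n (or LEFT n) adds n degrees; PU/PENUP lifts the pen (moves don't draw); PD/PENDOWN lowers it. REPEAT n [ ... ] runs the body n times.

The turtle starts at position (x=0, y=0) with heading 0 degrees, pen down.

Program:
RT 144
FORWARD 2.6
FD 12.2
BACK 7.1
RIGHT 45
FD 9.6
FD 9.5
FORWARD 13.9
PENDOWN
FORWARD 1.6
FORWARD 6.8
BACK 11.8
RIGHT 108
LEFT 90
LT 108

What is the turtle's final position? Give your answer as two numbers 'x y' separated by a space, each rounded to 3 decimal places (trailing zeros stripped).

Executing turtle program step by step:
Start: pos=(0,0), heading=0, pen down
RT 144: heading 0 -> 216
FD 2.6: (0,0) -> (-2.103,-1.528) [heading=216, draw]
FD 12.2: (-2.103,-1.528) -> (-11.973,-8.699) [heading=216, draw]
BK 7.1: (-11.973,-8.699) -> (-6.229,-4.526) [heading=216, draw]
RT 45: heading 216 -> 171
FD 9.6: (-6.229,-4.526) -> (-15.711,-3.024) [heading=171, draw]
FD 9.5: (-15.711,-3.024) -> (-25.094,-1.538) [heading=171, draw]
FD 13.9: (-25.094,-1.538) -> (-38.823,0.636) [heading=171, draw]
PD: pen down
FD 1.6: (-38.823,0.636) -> (-40.403,0.887) [heading=171, draw]
FD 6.8: (-40.403,0.887) -> (-47.12,1.95) [heading=171, draw]
BK 11.8: (-47.12,1.95) -> (-35.465,0.105) [heading=171, draw]
RT 108: heading 171 -> 63
LT 90: heading 63 -> 153
LT 108: heading 153 -> 261
Final: pos=(-35.465,0.105), heading=261, 9 segment(s) drawn

Answer: -35.465 0.105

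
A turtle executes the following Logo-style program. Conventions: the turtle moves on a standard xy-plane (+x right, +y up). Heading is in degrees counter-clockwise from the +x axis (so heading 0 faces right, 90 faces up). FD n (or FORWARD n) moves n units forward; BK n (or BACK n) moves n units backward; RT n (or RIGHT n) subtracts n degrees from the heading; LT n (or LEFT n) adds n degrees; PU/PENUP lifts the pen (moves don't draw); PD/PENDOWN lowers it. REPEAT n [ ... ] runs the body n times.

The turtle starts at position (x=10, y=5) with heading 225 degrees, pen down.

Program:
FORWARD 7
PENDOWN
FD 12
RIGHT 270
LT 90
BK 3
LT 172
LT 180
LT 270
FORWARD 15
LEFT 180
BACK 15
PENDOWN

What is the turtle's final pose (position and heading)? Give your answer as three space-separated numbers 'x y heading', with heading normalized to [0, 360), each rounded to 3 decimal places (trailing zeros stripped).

Answer: 12.498 -34.515 127

Derivation:
Executing turtle program step by step:
Start: pos=(10,5), heading=225, pen down
FD 7: (10,5) -> (5.05,0.05) [heading=225, draw]
PD: pen down
FD 12: (5.05,0.05) -> (-3.435,-8.435) [heading=225, draw]
RT 270: heading 225 -> 315
LT 90: heading 315 -> 45
BK 3: (-3.435,-8.435) -> (-5.556,-10.556) [heading=45, draw]
LT 172: heading 45 -> 217
LT 180: heading 217 -> 37
LT 270: heading 37 -> 307
FD 15: (-5.556,-10.556) -> (3.471,-22.536) [heading=307, draw]
LT 180: heading 307 -> 127
BK 15: (3.471,-22.536) -> (12.498,-34.515) [heading=127, draw]
PD: pen down
Final: pos=(12.498,-34.515), heading=127, 5 segment(s) drawn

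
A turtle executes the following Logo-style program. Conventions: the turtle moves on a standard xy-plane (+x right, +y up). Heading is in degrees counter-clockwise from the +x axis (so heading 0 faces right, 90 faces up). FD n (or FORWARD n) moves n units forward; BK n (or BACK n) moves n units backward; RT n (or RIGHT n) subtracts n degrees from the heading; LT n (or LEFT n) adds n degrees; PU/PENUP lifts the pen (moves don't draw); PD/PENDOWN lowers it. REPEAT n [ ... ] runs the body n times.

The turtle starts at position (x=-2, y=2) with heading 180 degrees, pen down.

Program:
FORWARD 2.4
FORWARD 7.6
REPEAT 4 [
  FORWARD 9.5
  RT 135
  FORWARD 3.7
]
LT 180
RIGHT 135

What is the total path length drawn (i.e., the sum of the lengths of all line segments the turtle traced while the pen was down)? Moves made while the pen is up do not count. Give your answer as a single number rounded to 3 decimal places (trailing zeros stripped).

Executing turtle program step by step:
Start: pos=(-2,2), heading=180, pen down
FD 2.4: (-2,2) -> (-4.4,2) [heading=180, draw]
FD 7.6: (-4.4,2) -> (-12,2) [heading=180, draw]
REPEAT 4 [
  -- iteration 1/4 --
  FD 9.5: (-12,2) -> (-21.5,2) [heading=180, draw]
  RT 135: heading 180 -> 45
  FD 3.7: (-21.5,2) -> (-18.884,4.616) [heading=45, draw]
  -- iteration 2/4 --
  FD 9.5: (-18.884,4.616) -> (-12.166,11.334) [heading=45, draw]
  RT 135: heading 45 -> 270
  FD 3.7: (-12.166,11.334) -> (-12.166,7.634) [heading=270, draw]
  -- iteration 3/4 --
  FD 9.5: (-12.166,7.634) -> (-12.166,-1.866) [heading=270, draw]
  RT 135: heading 270 -> 135
  FD 3.7: (-12.166,-1.866) -> (-14.782,0.75) [heading=135, draw]
  -- iteration 4/4 --
  FD 9.5: (-14.782,0.75) -> (-21.5,7.468) [heading=135, draw]
  RT 135: heading 135 -> 0
  FD 3.7: (-21.5,7.468) -> (-17.8,7.468) [heading=0, draw]
]
LT 180: heading 0 -> 180
RT 135: heading 180 -> 45
Final: pos=(-17.8,7.468), heading=45, 10 segment(s) drawn

Segment lengths:
  seg 1: (-2,2) -> (-4.4,2), length = 2.4
  seg 2: (-4.4,2) -> (-12,2), length = 7.6
  seg 3: (-12,2) -> (-21.5,2), length = 9.5
  seg 4: (-21.5,2) -> (-18.884,4.616), length = 3.7
  seg 5: (-18.884,4.616) -> (-12.166,11.334), length = 9.5
  seg 6: (-12.166,11.334) -> (-12.166,7.634), length = 3.7
  seg 7: (-12.166,7.634) -> (-12.166,-1.866), length = 9.5
  seg 8: (-12.166,-1.866) -> (-14.782,0.75), length = 3.7
  seg 9: (-14.782,0.75) -> (-21.5,7.468), length = 9.5
  seg 10: (-21.5,7.468) -> (-17.8,7.468), length = 3.7
Total = 62.8

Answer: 62.8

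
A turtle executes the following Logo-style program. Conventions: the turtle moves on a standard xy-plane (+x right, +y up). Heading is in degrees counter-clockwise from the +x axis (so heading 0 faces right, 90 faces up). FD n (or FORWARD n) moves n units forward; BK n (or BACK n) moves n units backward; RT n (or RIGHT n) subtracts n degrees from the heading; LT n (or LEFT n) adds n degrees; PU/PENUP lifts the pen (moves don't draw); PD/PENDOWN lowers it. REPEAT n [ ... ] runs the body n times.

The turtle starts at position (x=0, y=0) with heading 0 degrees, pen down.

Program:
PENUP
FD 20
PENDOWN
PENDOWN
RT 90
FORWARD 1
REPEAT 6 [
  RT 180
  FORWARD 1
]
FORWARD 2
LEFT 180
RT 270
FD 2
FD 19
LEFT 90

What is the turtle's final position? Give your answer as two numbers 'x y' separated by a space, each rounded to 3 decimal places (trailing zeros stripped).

Executing turtle program step by step:
Start: pos=(0,0), heading=0, pen down
PU: pen up
FD 20: (0,0) -> (20,0) [heading=0, move]
PD: pen down
PD: pen down
RT 90: heading 0 -> 270
FD 1: (20,0) -> (20,-1) [heading=270, draw]
REPEAT 6 [
  -- iteration 1/6 --
  RT 180: heading 270 -> 90
  FD 1: (20,-1) -> (20,0) [heading=90, draw]
  -- iteration 2/6 --
  RT 180: heading 90 -> 270
  FD 1: (20,0) -> (20,-1) [heading=270, draw]
  -- iteration 3/6 --
  RT 180: heading 270 -> 90
  FD 1: (20,-1) -> (20,0) [heading=90, draw]
  -- iteration 4/6 --
  RT 180: heading 90 -> 270
  FD 1: (20,0) -> (20,-1) [heading=270, draw]
  -- iteration 5/6 --
  RT 180: heading 270 -> 90
  FD 1: (20,-1) -> (20,0) [heading=90, draw]
  -- iteration 6/6 --
  RT 180: heading 90 -> 270
  FD 1: (20,0) -> (20,-1) [heading=270, draw]
]
FD 2: (20,-1) -> (20,-3) [heading=270, draw]
LT 180: heading 270 -> 90
RT 270: heading 90 -> 180
FD 2: (20,-3) -> (18,-3) [heading=180, draw]
FD 19: (18,-3) -> (-1,-3) [heading=180, draw]
LT 90: heading 180 -> 270
Final: pos=(-1,-3), heading=270, 10 segment(s) drawn

Answer: -1 -3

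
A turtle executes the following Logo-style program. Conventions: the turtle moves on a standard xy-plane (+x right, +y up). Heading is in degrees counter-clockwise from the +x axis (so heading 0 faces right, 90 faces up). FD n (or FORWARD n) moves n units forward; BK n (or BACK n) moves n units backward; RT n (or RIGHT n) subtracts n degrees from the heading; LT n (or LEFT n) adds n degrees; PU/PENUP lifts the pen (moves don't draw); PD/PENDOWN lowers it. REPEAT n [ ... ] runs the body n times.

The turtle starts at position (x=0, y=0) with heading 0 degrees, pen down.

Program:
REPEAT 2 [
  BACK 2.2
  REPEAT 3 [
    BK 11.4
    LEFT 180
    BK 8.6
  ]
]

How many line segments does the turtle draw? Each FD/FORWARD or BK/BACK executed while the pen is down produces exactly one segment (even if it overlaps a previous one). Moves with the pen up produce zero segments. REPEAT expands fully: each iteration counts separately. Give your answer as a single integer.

Executing turtle program step by step:
Start: pos=(0,0), heading=0, pen down
REPEAT 2 [
  -- iteration 1/2 --
  BK 2.2: (0,0) -> (-2.2,0) [heading=0, draw]
  REPEAT 3 [
    -- iteration 1/3 --
    BK 11.4: (-2.2,0) -> (-13.6,0) [heading=0, draw]
    LT 180: heading 0 -> 180
    BK 8.6: (-13.6,0) -> (-5,0) [heading=180, draw]
    -- iteration 2/3 --
    BK 11.4: (-5,0) -> (6.4,0) [heading=180, draw]
    LT 180: heading 180 -> 0
    BK 8.6: (6.4,0) -> (-2.2,0) [heading=0, draw]
    -- iteration 3/3 --
    BK 11.4: (-2.2,0) -> (-13.6,0) [heading=0, draw]
    LT 180: heading 0 -> 180
    BK 8.6: (-13.6,0) -> (-5,0) [heading=180, draw]
  ]
  -- iteration 2/2 --
  BK 2.2: (-5,0) -> (-2.8,0) [heading=180, draw]
  REPEAT 3 [
    -- iteration 1/3 --
    BK 11.4: (-2.8,0) -> (8.6,0) [heading=180, draw]
    LT 180: heading 180 -> 0
    BK 8.6: (8.6,0) -> (0,0) [heading=0, draw]
    -- iteration 2/3 --
    BK 11.4: (0,0) -> (-11.4,0) [heading=0, draw]
    LT 180: heading 0 -> 180
    BK 8.6: (-11.4,0) -> (-2.8,0) [heading=180, draw]
    -- iteration 3/3 --
    BK 11.4: (-2.8,0) -> (8.6,0) [heading=180, draw]
    LT 180: heading 180 -> 0
    BK 8.6: (8.6,0) -> (0,0) [heading=0, draw]
  ]
]
Final: pos=(0,0), heading=0, 14 segment(s) drawn
Segments drawn: 14

Answer: 14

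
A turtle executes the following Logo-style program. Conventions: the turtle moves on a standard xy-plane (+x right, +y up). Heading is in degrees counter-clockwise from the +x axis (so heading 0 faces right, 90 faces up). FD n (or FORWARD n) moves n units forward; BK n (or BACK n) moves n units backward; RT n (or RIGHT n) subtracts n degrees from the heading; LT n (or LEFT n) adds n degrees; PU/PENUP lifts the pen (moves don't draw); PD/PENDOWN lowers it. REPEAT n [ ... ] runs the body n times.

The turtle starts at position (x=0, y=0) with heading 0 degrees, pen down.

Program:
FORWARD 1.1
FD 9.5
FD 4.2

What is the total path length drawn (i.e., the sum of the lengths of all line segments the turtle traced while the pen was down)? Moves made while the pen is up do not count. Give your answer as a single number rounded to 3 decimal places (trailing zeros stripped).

Answer: 14.8

Derivation:
Executing turtle program step by step:
Start: pos=(0,0), heading=0, pen down
FD 1.1: (0,0) -> (1.1,0) [heading=0, draw]
FD 9.5: (1.1,0) -> (10.6,0) [heading=0, draw]
FD 4.2: (10.6,0) -> (14.8,0) [heading=0, draw]
Final: pos=(14.8,0), heading=0, 3 segment(s) drawn

Segment lengths:
  seg 1: (0,0) -> (1.1,0), length = 1.1
  seg 2: (1.1,0) -> (10.6,0), length = 9.5
  seg 3: (10.6,0) -> (14.8,0), length = 4.2
Total = 14.8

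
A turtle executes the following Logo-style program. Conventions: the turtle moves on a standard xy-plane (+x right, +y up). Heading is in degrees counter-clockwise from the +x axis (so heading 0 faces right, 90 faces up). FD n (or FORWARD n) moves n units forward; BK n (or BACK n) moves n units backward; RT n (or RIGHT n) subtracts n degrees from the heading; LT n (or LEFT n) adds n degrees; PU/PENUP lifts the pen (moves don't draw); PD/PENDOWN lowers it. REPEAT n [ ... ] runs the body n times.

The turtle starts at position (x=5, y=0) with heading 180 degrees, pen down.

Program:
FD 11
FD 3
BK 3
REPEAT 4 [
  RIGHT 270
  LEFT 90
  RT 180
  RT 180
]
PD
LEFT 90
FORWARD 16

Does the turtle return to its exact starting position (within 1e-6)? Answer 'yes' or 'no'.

Answer: no

Derivation:
Executing turtle program step by step:
Start: pos=(5,0), heading=180, pen down
FD 11: (5,0) -> (-6,0) [heading=180, draw]
FD 3: (-6,0) -> (-9,0) [heading=180, draw]
BK 3: (-9,0) -> (-6,0) [heading=180, draw]
REPEAT 4 [
  -- iteration 1/4 --
  RT 270: heading 180 -> 270
  LT 90: heading 270 -> 0
  RT 180: heading 0 -> 180
  RT 180: heading 180 -> 0
  -- iteration 2/4 --
  RT 270: heading 0 -> 90
  LT 90: heading 90 -> 180
  RT 180: heading 180 -> 0
  RT 180: heading 0 -> 180
  -- iteration 3/4 --
  RT 270: heading 180 -> 270
  LT 90: heading 270 -> 0
  RT 180: heading 0 -> 180
  RT 180: heading 180 -> 0
  -- iteration 4/4 --
  RT 270: heading 0 -> 90
  LT 90: heading 90 -> 180
  RT 180: heading 180 -> 0
  RT 180: heading 0 -> 180
]
PD: pen down
LT 90: heading 180 -> 270
FD 16: (-6,0) -> (-6,-16) [heading=270, draw]
Final: pos=(-6,-16), heading=270, 4 segment(s) drawn

Start position: (5, 0)
Final position: (-6, -16)
Distance = 19.416; >= 1e-6 -> NOT closed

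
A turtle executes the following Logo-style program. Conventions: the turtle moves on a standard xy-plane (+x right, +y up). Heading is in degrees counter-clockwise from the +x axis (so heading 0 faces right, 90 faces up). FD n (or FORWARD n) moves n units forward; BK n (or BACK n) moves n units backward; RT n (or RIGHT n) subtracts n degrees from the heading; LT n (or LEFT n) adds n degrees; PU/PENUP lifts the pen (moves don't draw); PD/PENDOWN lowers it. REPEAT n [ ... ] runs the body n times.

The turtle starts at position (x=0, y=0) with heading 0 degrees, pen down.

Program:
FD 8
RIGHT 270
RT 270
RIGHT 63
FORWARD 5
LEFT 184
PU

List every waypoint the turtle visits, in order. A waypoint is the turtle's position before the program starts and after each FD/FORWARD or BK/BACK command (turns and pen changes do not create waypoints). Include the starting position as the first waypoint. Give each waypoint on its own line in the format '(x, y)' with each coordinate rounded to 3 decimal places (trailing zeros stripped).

Executing turtle program step by step:
Start: pos=(0,0), heading=0, pen down
FD 8: (0,0) -> (8,0) [heading=0, draw]
RT 270: heading 0 -> 90
RT 270: heading 90 -> 180
RT 63: heading 180 -> 117
FD 5: (8,0) -> (5.73,4.455) [heading=117, draw]
LT 184: heading 117 -> 301
PU: pen up
Final: pos=(5.73,4.455), heading=301, 2 segment(s) drawn
Waypoints (3 total):
(0, 0)
(8, 0)
(5.73, 4.455)

Answer: (0, 0)
(8, 0)
(5.73, 4.455)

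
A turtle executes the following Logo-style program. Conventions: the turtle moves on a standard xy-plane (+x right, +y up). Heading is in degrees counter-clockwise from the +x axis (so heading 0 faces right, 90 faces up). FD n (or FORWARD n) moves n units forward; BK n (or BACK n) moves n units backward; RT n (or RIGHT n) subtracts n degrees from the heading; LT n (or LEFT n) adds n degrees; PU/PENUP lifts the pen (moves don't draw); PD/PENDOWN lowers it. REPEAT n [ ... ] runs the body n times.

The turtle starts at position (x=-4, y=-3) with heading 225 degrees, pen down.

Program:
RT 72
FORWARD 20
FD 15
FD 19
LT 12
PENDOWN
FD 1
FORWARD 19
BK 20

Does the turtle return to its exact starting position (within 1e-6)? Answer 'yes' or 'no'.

Executing turtle program step by step:
Start: pos=(-4,-3), heading=225, pen down
RT 72: heading 225 -> 153
FD 20: (-4,-3) -> (-21.82,6.08) [heading=153, draw]
FD 15: (-21.82,6.08) -> (-35.185,12.89) [heading=153, draw]
FD 19: (-35.185,12.89) -> (-52.114,21.515) [heading=153, draw]
LT 12: heading 153 -> 165
PD: pen down
FD 1: (-52.114,21.515) -> (-53.08,21.774) [heading=165, draw]
FD 19: (-53.08,21.774) -> (-71.433,26.692) [heading=165, draw]
BK 20: (-71.433,26.692) -> (-52.114,21.515) [heading=165, draw]
Final: pos=(-52.114,21.515), heading=165, 6 segment(s) drawn

Start position: (-4, -3)
Final position: (-52.114, 21.515)
Distance = 54; >= 1e-6 -> NOT closed

Answer: no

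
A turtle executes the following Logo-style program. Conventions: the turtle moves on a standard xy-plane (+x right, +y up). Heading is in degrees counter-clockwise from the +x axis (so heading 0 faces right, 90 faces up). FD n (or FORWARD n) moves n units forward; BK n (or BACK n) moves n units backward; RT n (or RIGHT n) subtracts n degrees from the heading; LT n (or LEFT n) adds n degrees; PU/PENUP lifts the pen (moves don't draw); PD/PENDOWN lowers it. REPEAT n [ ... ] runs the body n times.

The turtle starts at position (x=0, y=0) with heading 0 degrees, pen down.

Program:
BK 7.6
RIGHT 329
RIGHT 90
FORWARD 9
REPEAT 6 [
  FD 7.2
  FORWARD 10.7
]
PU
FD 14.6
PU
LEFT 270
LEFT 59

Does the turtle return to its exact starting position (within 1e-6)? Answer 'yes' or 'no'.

Executing turtle program step by step:
Start: pos=(0,0), heading=0, pen down
BK 7.6: (0,0) -> (-7.6,0) [heading=0, draw]
RT 329: heading 0 -> 31
RT 90: heading 31 -> 301
FD 9: (-7.6,0) -> (-2.965,-7.715) [heading=301, draw]
REPEAT 6 [
  -- iteration 1/6 --
  FD 7.2: (-2.965,-7.715) -> (0.744,-13.886) [heading=301, draw]
  FD 10.7: (0.744,-13.886) -> (6.255,-23.058) [heading=301, draw]
  -- iteration 2/6 --
  FD 7.2: (6.255,-23.058) -> (9.963,-29.229) [heading=301, draw]
  FD 10.7: (9.963,-29.229) -> (15.474,-38.401) [heading=301, draw]
  -- iteration 3/6 --
  FD 7.2: (15.474,-38.401) -> (19.182,-44.573) [heading=301, draw]
  FD 10.7: (19.182,-44.573) -> (24.693,-53.744) [heading=301, draw]
  -- iteration 4/6 --
  FD 7.2: (24.693,-53.744) -> (28.401,-59.916) [heading=301, draw]
  FD 10.7: (28.401,-59.916) -> (33.912,-69.088) [heading=301, draw]
  -- iteration 5/6 --
  FD 7.2: (33.912,-69.088) -> (37.62,-75.259) [heading=301, draw]
  FD 10.7: (37.62,-75.259) -> (43.131,-84.431) [heading=301, draw]
  -- iteration 6/6 --
  FD 7.2: (43.131,-84.431) -> (46.84,-90.603) [heading=301, draw]
  FD 10.7: (46.84,-90.603) -> (52.35,-99.774) [heading=301, draw]
]
PU: pen up
FD 14.6: (52.35,-99.774) -> (59.87,-112.289) [heading=301, move]
PU: pen up
LT 270: heading 301 -> 211
LT 59: heading 211 -> 270
Final: pos=(59.87,-112.289), heading=270, 14 segment(s) drawn

Start position: (0, 0)
Final position: (59.87, -112.289)
Distance = 127.253; >= 1e-6 -> NOT closed

Answer: no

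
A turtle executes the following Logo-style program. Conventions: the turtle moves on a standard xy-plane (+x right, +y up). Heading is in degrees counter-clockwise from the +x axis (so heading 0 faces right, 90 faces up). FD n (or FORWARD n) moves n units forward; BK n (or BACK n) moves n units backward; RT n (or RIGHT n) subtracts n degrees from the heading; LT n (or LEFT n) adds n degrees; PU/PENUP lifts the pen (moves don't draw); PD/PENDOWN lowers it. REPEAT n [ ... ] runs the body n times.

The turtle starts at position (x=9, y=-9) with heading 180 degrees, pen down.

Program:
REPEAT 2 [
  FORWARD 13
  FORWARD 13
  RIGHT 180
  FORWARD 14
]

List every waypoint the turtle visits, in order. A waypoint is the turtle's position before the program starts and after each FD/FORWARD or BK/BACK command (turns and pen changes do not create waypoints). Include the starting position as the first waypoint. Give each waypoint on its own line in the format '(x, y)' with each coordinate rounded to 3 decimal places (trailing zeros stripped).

Answer: (9, -9)
(-4, -9)
(-17, -9)
(-3, -9)
(10, -9)
(23, -9)
(9, -9)

Derivation:
Executing turtle program step by step:
Start: pos=(9,-9), heading=180, pen down
REPEAT 2 [
  -- iteration 1/2 --
  FD 13: (9,-9) -> (-4,-9) [heading=180, draw]
  FD 13: (-4,-9) -> (-17,-9) [heading=180, draw]
  RT 180: heading 180 -> 0
  FD 14: (-17,-9) -> (-3,-9) [heading=0, draw]
  -- iteration 2/2 --
  FD 13: (-3,-9) -> (10,-9) [heading=0, draw]
  FD 13: (10,-9) -> (23,-9) [heading=0, draw]
  RT 180: heading 0 -> 180
  FD 14: (23,-9) -> (9,-9) [heading=180, draw]
]
Final: pos=(9,-9), heading=180, 6 segment(s) drawn
Waypoints (7 total):
(9, -9)
(-4, -9)
(-17, -9)
(-3, -9)
(10, -9)
(23, -9)
(9, -9)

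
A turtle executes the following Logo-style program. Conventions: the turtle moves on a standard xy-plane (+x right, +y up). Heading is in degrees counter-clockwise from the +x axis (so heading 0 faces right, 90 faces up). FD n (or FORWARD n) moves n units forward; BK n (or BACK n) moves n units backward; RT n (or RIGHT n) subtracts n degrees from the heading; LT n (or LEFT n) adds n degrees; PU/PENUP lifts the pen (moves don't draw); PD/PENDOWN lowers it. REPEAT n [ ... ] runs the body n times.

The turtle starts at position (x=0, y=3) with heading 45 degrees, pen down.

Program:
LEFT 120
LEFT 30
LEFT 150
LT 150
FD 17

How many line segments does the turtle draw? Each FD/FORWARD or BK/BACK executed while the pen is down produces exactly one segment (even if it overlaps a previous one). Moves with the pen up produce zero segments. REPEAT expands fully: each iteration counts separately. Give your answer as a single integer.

Answer: 1

Derivation:
Executing turtle program step by step:
Start: pos=(0,3), heading=45, pen down
LT 120: heading 45 -> 165
LT 30: heading 165 -> 195
LT 150: heading 195 -> 345
LT 150: heading 345 -> 135
FD 17: (0,3) -> (-12.021,15.021) [heading=135, draw]
Final: pos=(-12.021,15.021), heading=135, 1 segment(s) drawn
Segments drawn: 1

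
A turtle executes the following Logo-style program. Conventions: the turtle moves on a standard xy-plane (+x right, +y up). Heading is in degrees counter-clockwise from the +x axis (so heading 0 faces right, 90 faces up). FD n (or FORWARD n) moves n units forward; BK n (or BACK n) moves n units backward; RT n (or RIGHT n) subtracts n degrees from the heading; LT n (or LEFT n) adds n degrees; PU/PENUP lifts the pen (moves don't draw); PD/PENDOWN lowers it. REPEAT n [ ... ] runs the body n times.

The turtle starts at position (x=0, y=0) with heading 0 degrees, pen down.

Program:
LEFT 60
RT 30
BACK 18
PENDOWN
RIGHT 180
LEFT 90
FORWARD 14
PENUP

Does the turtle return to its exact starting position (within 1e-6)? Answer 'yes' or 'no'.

Executing turtle program step by step:
Start: pos=(0,0), heading=0, pen down
LT 60: heading 0 -> 60
RT 30: heading 60 -> 30
BK 18: (0,0) -> (-15.588,-9) [heading=30, draw]
PD: pen down
RT 180: heading 30 -> 210
LT 90: heading 210 -> 300
FD 14: (-15.588,-9) -> (-8.588,-21.124) [heading=300, draw]
PU: pen up
Final: pos=(-8.588,-21.124), heading=300, 2 segment(s) drawn

Start position: (0, 0)
Final position: (-8.588, -21.124)
Distance = 22.804; >= 1e-6 -> NOT closed

Answer: no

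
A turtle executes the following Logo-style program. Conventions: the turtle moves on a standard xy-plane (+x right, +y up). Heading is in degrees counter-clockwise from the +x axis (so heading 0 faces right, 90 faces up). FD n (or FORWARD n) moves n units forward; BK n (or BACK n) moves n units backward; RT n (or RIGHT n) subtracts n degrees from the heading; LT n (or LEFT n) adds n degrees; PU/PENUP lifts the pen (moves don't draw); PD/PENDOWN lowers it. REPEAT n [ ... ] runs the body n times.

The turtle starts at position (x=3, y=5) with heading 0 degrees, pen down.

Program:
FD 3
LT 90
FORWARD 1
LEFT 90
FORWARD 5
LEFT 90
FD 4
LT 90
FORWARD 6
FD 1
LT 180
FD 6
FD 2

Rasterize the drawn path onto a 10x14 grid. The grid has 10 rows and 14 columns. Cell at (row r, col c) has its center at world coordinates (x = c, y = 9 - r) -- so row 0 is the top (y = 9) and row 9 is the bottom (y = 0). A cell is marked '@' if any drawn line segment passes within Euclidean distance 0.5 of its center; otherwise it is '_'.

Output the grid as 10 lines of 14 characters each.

Answer: ______________
______________
______________
_@@@@@@_______
_@_@@@@_______
_@____________
_@____________
@@@@@@@@@_____
______________
______________

Derivation:
Segment 0: (3,5) -> (6,5)
Segment 1: (6,5) -> (6,6)
Segment 2: (6,6) -> (1,6)
Segment 3: (1,6) -> (1,2)
Segment 4: (1,2) -> (7,2)
Segment 5: (7,2) -> (8,2)
Segment 6: (8,2) -> (2,2)
Segment 7: (2,2) -> (-0,2)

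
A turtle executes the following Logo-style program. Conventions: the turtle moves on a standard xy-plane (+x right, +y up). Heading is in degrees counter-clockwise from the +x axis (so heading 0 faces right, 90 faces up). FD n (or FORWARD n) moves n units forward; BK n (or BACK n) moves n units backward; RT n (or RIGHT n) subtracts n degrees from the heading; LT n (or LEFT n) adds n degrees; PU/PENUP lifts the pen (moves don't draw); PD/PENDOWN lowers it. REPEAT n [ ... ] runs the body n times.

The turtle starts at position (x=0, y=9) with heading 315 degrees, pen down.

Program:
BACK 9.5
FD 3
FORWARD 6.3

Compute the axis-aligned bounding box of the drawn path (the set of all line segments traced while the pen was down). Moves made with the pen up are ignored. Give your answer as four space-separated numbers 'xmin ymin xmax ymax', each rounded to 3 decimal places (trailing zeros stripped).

Executing turtle program step by step:
Start: pos=(0,9), heading=315, pen down
BK 9.5: (0,9) -> (-6.718,15.718) [heading=315, draw]
FD 3: (-6.718,15.718) -> (-4.596,13.596) [heading=315, draw]
FD 6.3: (-4.596,13.596) -> (-0.141,9.141) [heading=315, draw]
Final: pos=(-0.141,9.141), heading=315, 3 segment(s) drawn

Segment endpoints: x in {-6.718, -4.596, -0.141, 0}, y in {9, 9.141, 13.596, 15.718}
xmin=-6.718, ymin=9, xmax=0, ymax=15.718

Answer: -6.718 9 0 15.718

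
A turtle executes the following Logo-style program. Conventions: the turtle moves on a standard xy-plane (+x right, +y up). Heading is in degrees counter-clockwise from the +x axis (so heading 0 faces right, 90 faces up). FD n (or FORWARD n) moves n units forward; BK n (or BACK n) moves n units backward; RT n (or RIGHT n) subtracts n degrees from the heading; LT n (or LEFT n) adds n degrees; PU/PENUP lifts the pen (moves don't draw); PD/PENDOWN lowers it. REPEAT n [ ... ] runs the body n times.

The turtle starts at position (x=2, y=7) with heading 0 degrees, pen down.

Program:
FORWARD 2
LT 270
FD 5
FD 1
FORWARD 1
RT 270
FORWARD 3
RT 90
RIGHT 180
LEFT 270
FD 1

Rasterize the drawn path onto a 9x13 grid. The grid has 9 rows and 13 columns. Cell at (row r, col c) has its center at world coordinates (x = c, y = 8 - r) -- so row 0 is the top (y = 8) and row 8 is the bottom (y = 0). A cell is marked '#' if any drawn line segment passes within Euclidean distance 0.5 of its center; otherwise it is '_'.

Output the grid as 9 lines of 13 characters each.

Answer: _____________
__###________
____#________
____#________
____#________
____#________
____#________
____#________
____#####____

Derivation:
Segment 0: (2,7) -> (4,7)
Segment 1: (4,7) -> (4,2)
Segment 2: (4,2) -> (4,1)
Segment 3: (4,1) -> (4,0)
Segment 4: (4,0) -> (7,0)
Segment 5: (7,0) -> (8,0)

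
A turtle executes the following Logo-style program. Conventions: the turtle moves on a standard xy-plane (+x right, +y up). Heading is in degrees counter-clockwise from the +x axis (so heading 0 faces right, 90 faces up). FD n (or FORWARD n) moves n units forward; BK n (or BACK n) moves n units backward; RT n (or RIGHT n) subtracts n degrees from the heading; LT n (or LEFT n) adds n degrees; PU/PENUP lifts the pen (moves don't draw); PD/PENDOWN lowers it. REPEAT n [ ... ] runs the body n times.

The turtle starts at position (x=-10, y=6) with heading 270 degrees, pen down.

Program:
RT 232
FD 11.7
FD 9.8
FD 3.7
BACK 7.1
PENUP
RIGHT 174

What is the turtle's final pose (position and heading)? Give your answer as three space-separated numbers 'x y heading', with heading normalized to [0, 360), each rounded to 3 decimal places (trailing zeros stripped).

Answer: 4.263 17.143 224

Derivation:
Executing turtle program step by step:
Start: pos=(-10,6), heading=270, pen down
RT 232: heading 270 -> 38
FD 11.7: (-10,6) -> (-0.78,13.203) [heading=38, draw]
FD 9.8: (-0.78,13.203) -> (6.942,19.237) [heading=38, draw]
FD 3.7: (6.942,19.237) -> (9.858,21.515) [heading=38, draw]
BK 7.1: (9.858,21.515) -> (4.263,17.143) [heading=38, draw]
PU: pen up
RT 174: heading 38 -> 224
Final: pos=(4.263,17.143), heading=224, 4 segment(s) drawn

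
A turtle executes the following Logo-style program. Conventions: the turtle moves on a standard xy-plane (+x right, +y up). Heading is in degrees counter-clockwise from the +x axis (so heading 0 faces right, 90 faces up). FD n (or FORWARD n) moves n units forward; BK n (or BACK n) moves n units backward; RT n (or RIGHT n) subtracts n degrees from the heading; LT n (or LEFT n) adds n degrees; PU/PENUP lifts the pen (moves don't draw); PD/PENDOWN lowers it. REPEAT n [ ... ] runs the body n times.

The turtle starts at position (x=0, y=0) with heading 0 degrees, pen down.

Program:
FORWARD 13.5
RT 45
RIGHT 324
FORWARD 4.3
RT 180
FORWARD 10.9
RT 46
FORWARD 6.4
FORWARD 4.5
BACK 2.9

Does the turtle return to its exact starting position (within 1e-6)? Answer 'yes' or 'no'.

Executing turtle program step by step:
Start: pos=(0,0), heading=0, pen down
FD 13.5: (0,0) -> (13.5,0) [heading=0, draw]
RT 45: heading 0 -> 315
RT 324: heading 315 -> 351
FD 4.3: (13.5,0) -> (17.747,-0.673) [heading=351, draw]
RT 180: heading 351 -> 171
FD 10.9: (17.747,-0.673) -> (6.981,1.032) [heading=171, draw]
RT 46: heading 171 -> 125
FD 6.4: (6.981,1.032) -> (3.31,6.275) [heading=125, draw]
FD 4.5: (3.31,6.275) -> (0.729,9.961) [heading=125, draw]
BK 2.9: (0.729,9.961) -> (2.393,7.586) [heading=125, draw]
Final: pos=(2.393,7.586), heading=125, 6 segment(s) drawn

Start position: (0, 0)
Final position: (2.393, 7.586)
Distance = 7.954; >= 1e-6 -> NOT closed

Answer: no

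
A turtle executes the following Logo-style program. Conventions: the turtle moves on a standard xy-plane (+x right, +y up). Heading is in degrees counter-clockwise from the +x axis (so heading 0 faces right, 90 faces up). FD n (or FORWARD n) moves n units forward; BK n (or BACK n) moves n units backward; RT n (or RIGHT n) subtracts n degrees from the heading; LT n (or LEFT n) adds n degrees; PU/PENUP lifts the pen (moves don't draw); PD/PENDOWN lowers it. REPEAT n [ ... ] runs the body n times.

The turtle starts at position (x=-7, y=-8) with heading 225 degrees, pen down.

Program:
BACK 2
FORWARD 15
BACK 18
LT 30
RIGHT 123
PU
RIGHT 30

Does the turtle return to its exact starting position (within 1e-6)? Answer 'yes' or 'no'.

Executing turtle program step by step:
Start: pos=(-7,-8), heading=225, pen down
BK 2: (-7,-8) -> (-5.586,-6.586) [heading=225, draw]
FD 15: (-5.586,-6.586) -> (-16.192,-17.192) [heading=225, draw]
BK 18: (-16.192,-17.192) -> (-3.464,-4.464) [heading=225, draw]
LT 30: heading 225 -> 255
RT 123: heading 255 -> 132
PU: pen up
RT 30: heading 132 -> 102
Final: pos=(-3.464,-4.464), heading=102, 3 segment(s) drawn

Start position: (-7, -8)
Final position: (-3.464, -4.464)
Distance = 5; >= 1e-6 -> NOT closed

Answer: no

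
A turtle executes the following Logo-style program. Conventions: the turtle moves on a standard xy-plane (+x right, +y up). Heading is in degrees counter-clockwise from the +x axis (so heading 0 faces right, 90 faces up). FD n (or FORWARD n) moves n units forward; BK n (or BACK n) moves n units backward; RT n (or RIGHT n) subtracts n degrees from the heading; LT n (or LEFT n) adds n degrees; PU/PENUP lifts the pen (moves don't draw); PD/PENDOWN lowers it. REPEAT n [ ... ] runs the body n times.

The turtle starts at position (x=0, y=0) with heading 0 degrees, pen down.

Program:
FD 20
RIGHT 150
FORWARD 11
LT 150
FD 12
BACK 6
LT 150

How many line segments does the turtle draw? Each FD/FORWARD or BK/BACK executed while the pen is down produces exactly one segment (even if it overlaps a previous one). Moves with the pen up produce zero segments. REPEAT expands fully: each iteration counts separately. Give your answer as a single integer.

Executing turtle program step by step:
Start: pos=(0,0), heading=0, pen down
FD 20: (0,0) -> (20,0) [heading=0, draw]
RT 150: heading 0 -> 210
FD 11: (20,0) -> (10.474,-5.5) [heading=210, draw]
LT 150: heading 210 -> 0
FD 12: (10.474,-5.5) -> (22.474,-5.5) [heading=0, draw]
BK 6: (22.474,-5.5) -> (16.474,-5.5) [heading=0, draw]
LT 150: heading 0 -> 150
Final: pos=(16.474,-5.5), heading=150, 4 segment(s) drawn
Segments drawn: 4

Answer: 4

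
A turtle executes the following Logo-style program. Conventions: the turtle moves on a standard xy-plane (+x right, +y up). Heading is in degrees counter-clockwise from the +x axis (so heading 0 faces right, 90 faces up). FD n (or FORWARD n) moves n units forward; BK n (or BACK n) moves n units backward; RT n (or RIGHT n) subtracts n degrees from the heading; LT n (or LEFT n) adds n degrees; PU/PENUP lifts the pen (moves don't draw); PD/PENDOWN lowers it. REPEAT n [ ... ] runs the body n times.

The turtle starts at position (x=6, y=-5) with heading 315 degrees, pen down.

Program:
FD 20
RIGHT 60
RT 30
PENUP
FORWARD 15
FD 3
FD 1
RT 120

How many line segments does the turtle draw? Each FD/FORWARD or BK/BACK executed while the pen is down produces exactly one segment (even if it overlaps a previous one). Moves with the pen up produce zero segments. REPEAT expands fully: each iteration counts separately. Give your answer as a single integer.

Executing turtle program step by step:
Start: pos=(6,-5), heading=315, pen down
FD 20: (6,-5) -> (20.142,-19.142) [heading=315, draw]
RT 60: heading 315 -> 255
RT 30: heading 255 -> 225
PU: pen up
FD 15: (20.142,-19.142) -> (9.536,-29.749) [heading=225, move]
FD 3: (9.536,-29.749) -> (7.414,-31.87) [heading=225, move]
FD 1: (7.414,-31.87) -> (6.707,-32.577) [heading=225, move]
RT 120: heading 225 -> 105
Final: pos=(6.707,-32.577), heading=105, 1 segment(s) drawn
Segments drawn: 1

Answer: 1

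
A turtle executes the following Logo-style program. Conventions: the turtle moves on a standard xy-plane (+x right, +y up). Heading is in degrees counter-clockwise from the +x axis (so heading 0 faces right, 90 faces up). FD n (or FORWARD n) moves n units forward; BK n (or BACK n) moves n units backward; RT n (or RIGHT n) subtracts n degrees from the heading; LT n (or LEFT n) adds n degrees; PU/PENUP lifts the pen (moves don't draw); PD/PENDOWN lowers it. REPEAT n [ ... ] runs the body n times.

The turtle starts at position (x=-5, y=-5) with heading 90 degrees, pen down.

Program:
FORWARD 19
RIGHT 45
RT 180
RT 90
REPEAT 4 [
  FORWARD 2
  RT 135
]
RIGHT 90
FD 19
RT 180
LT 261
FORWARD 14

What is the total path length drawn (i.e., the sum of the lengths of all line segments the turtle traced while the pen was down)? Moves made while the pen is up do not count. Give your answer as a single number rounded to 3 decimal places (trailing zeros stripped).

Executing turtle program step by step:
Start: pos=(-5,-5), heading=90, pen down
FD 19: (-5,-5) -> (-5,14) [heading=90, draw]
RT 45: heading 90 -> 45
RT 180: heading 45 -> 225
RT 90: heading 225 -> 135
REPEAT 4 [
  -- iteration 1/4 --
  FD 2: (-5,14) -> (-6.414,15.414) [heading=135, draw]
  RT 135: heading 135 -> 0
  -- iteration 2/4 --
  FD 2: (-6.414,15.414) -> (-4.414,15.414) [heading=0, draw]
  RT 135: heading 0 -> 225
  -- iteration 3/4 --
  FD 2: (-4.414,15.414) -> (-5.828,14) [heading=225, draw]
  RT 135: heading 225 -> 90
  -- iteration 4/4 --
  FD 2: (-5.828,14) -> (-5.828,16) [heading=90, draw]
  RT 135: heading 90 -> 315
]
RT 90: heading 315 -> 225
FD 19: (-5.828,16) -> (-19.263,2.565) [heading=225, draw]
RT 180: heading 225 -> 45
LT 261: heading 45 -> 306
FD 14: (-19.263,2.565) -> (-11.034,-8.761) [heading=306, draw]
Final: pos=(-11.034,-8.761), heading=306, 7 segment(s) drawn

Segment lengths:
  seg 1: (-5,-5) -> (-5,14), length = 19
  seg 2: (-5,14) -> (-6.414,15.414), length = 2
  seg 3: (-6.414,15.414) -> (-4.414,15.414), length = 2
  seg 4: (-4.414,15.414) -> (-5.828,14), length = 2
  seg 5: (-5.828,14) -> (-5.828,16), length = 2
  seg 6: (-5.828,16) -> (-19.263,2.565), length = 19
  seg 7: (-19.263,2.565) -> (-11.034,-8.761), length = 14
Total = 60

Answer: 60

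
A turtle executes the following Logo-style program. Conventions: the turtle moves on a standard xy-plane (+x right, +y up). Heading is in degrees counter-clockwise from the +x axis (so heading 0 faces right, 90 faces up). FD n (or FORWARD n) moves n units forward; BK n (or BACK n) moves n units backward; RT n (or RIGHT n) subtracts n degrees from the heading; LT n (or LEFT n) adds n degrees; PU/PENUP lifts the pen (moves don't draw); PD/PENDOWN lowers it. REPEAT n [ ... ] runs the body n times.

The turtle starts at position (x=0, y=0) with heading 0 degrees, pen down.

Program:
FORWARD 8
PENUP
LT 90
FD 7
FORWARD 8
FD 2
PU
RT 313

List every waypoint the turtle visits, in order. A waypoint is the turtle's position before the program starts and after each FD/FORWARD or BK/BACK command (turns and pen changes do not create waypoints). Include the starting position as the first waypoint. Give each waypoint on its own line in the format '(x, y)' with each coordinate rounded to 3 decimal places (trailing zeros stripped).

Executing turtle program step by step:
Start: pos=(0,0), heading=0, pen down
FD 8: (0,0) -> (8,0) [heading=0, draw]
PU: pen up
LT 90: heading 0 -> 90
FD 7: (8,0) -> (8,7) [heading=90, move]
FD 8: (8,7) -> (8,15) [heading=90, move]
FD 2: (8,15) -> (8,17) [heading=90, move]
PU: pen up
RT 313: heading 90 -> 137
Final: pos=(8,17), heading=137, 1 segment(s) drawn
Waypoints (5 total):
(0, 0)
(8, 0)
(8, 7)
(8, 15)
(8, 17)

Answer: (0, 0)
(8, 0)
(8, 7)
(8, 15)
(8, 17)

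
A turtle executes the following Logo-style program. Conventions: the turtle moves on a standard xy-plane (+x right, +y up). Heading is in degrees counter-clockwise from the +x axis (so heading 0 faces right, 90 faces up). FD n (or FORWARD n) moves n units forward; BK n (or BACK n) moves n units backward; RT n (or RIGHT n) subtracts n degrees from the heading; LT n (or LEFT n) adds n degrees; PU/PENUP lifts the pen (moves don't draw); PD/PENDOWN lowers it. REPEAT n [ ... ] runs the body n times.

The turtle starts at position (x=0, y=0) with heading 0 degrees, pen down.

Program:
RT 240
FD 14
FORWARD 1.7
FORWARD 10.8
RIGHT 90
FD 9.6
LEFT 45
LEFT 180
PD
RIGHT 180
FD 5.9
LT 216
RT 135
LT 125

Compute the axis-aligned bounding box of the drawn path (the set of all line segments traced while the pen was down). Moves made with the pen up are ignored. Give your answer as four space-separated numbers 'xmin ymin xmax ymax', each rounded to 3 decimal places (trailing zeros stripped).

Executing turtle program step by step:
Start: pos=(0,0), heading=0, pen down
RT 240: heading 0 -> 120
FD 14: (0,0) -> (-7,12.124) [heading=120, draw]
FD 1.7: (-7,12.124) -> (-7.85,13.597) [heading=120, draw]
FD 10.8: (-7.85,13.597) -> (-13.25,22.95) [heading=120, draw]
RT 90: heading 120 -> 30
FD 9.6: (-13.25,22.95) -> (-4.936,27.75) [heading=30, draw]
LT 45: heading 30 -> 75
LT 180: heading 75 -> 255
PD: pen down
RT 180: heading 255 -> 75
FD 5.9: (-4.936,27.75) -> (-3.409,33.449) [heading=75, draw]
LT 216: heading 75 -> 291
RT 135: heading 291 -> 156
LT 125: heading 156 -> 281
Final: pos=(-3.409,33.449), heading=281, 5 segment(s) drawn

Segment endpoints: x in {-13.25, -7.85, -7, -4.936, -3.409, 0}, y in {0, 12.124, 13.597, 22.95, 27.75, 33.449}
xmin=-13.25, ymin=0, xmax=0, ymax=33.449

Answer: -13.25 0 0 33.449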